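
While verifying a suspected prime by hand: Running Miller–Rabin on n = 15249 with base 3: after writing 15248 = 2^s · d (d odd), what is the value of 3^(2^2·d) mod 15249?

1764

n − 1 = 15248 = 2^4 · 953, so s = 4 and d = 953.
x_0 = 3^953 mod 15249 = 48.
x_1 = 48^2 mod 15249 = 2304.
x_2 = 2304^2 mod 15249 = 1764.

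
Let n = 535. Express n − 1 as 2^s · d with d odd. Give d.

Halving: 534 → 267; 267 is odd.
So 534 = 2^1 · 267.

267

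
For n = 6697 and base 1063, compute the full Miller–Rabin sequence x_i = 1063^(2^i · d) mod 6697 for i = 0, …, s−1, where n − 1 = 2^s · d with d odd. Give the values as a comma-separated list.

1664, 3035, 2850

n − 1 = 6696 = 2^3 · 837, so s = 3 and d = 837.
x_0 = 1063^837 mod 6697 = 1664.
x_1 = 1664^2 mod 6697 = 3035.
x_2 = 3035^2 mod 6697 = 2850.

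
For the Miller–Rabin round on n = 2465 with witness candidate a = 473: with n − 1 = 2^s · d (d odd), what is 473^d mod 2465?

753

n − 1 = 2464 = 2^5 · 77, so s = 5 and d = 77.
473^77 mod 2465 = 753.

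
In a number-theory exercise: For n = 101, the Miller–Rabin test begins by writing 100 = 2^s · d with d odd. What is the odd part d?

25

Halving: 100 → 50 → 25; 25 is odd.
So 100 = 2^2 · 25.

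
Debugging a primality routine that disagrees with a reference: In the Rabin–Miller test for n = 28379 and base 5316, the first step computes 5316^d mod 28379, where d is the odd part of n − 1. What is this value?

24894

n − 1 = 28378 = 2^1 · 14189, so s = 1 and d = 14189.
5316^14189 mod 28379 = 24894.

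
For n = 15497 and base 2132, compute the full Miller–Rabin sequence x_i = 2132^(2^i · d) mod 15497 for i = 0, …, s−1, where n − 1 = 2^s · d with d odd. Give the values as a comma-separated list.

n − 1 = 15496 = 2^3 · 1937, so s = 3 and d = 1937.
x_0 = 2132^1937 mod 15497 = 9873.
x_1 = 9873^2 mod 15497 = 15496.
x_2 = 15496^2 mod 15497 = 1.

9873, 15496, 1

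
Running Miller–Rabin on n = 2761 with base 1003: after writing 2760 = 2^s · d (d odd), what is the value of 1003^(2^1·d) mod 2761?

n − 1 = 2760 = 2^3 · 345, so s = 3 and d = 345.
x_0 = 1003^345 mod 2761 = 2760.
x_1 = 2760^2 mod 2761 = 1.

1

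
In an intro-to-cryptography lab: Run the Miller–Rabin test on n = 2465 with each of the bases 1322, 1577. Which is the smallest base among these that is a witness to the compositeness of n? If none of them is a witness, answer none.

n − 1 = 2464 = 2^5 · 77, so s = 5 and d = 77.
Base 1322: x_0 = 1322^77 mod 2465 = 1322. x_0 is neither 1 nor 2464, so continue squaring. x_1 = 1322^2 mod 2465 = 2464. x_1 ≡ −1, so 1322 is not a witness.
Base 1577: x_0 = 1577^77 mod 2465 = 1322. x_0 is neither 1 nor 2464, so continue squaring. x_1 = 1322^2 mod 2465 = 2464. x_1 ≡ −1, so 1577 is not a witness.
No listed base is a witness for 2465.

none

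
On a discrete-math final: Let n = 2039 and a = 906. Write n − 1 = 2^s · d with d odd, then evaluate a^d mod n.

2038

n − 1 = 2038 = 2^1 · 1019, so s = 1 and d = 1019.
906^1019 mod 2039 = 2038.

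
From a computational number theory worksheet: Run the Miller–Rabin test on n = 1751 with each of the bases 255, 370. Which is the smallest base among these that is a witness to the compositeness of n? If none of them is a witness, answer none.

n − 1 = 1750 = 2^1 · 875, so s = 1 and d = 875.
Base 255: x_0 = 255^875 mod 1751 = 1581. x_0 ∉ {1, 1750} and s = 1, so 255 is a Miller–Rabin witness and 1751 is composite.
Base 370: x_0 = 370^875 mod 1751 = 854. x_0 ∉ {1, 1750} and s = 1, so 370 is a Miller–Rabin witness and 1751 is composite.
The smallest witness among the given bases is 255.

255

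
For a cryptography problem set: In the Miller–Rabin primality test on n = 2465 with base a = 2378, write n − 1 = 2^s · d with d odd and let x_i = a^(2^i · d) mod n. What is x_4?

1276

n − 1 = 2464 = 2^5 · 77, so s = 5 and d = 77.
Repeated squaring mod 2465: 2378^1 ≡ 2378, 2378^2 ≡ 174, 2378^4 ≡ 696, 2378^8 ≡ 1276, 2378^16 ≡ 1276, 2378^32 ≡ 1276, 2378^64 ≡ 1276.
77 = 64 + 8 + 4 + 1, so 2378^77 ≡ 1276·1276·696·2378 ≡ 1073 (mod 2465).
x_0 = 1073.
x_1 = 1073^2 mod 2465 = 174.
x_2 = 174^2 mod 2465 = 696.
x_3 = 696^2 mod 2465 = 1276.
x_4 = 1276^2 mod 2465 = 1276.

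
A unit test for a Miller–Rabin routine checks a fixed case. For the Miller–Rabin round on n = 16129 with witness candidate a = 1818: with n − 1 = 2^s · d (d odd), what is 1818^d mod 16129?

n − 1 = 16128 = 2^8 · 63, so s = 8 and d = 63.
1818^63 mod 16129 = 5206.

5206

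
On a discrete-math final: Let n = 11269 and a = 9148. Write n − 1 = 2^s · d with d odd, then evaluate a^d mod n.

n − 1 = 11268 = 2^2 · 2817, so s = 2 and d = 2817.
By repeated squaring, 9148^2817 ≡ 3149 (mod 11269).

3149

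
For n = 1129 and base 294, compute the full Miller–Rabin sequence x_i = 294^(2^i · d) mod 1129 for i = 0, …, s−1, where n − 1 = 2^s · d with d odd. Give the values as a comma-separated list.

1, 1, 1

n − 1 = 1128 = 2^3 · 141, so s = 3 and d = 141.
x_0 = 294^141 mod 1129 = 1.
x_1 = 1^2 mod 1129 = 1.
x_2 = 1^2 mod 1129 = 1.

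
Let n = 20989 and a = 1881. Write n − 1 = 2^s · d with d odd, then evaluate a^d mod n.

10881

n − 1 = 20988 = 2^2 · 5247, so s = 2 and d = 5247.
Repeated squaring mod 20989: 1881^1 ≡ 1881, 1881^2 ≡ 12009, 1881^4 ≡ 662, 1881^8 ≡ 18464, 1881^16 ≡ 15958, 1881^32 ≡ 19216, 1881^64 ≡ 16168, 1881^128 ≡ 7218, 1881^256 ≡ 4826, 1881^512 ≡ 13475, 1881^1024 ≡ 20775, 1881^2048 ≡ 3818, 1881^4096 ≡ 10758.
5247 = 4096 + 1024 + 64 + 32 + 16 + 8 + 4 + 2 + 1, so 1881^5247 ≡ 10758·20775·16168·19216·15958·18464·662·12009·1881 ≡ 10881 (mod 20989).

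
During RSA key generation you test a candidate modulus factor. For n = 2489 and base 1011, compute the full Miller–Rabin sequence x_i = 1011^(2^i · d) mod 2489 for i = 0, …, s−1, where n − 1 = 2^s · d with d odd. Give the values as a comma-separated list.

834, 1125, 1213

n − 1 = 2488 = 2^3 · 311, so s = 3 and d = 311.
x_0 = 1011^311 mod 2489 = 834.
x_1 = 834^2 mod 2489 = 1125.
x_2 = 1125^2 mod 2489 = 1213.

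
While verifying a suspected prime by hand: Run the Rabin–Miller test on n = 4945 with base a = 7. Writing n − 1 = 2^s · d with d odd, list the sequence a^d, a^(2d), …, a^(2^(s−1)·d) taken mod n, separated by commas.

2192, 3269, 216, 2151

n − 1 = 4944 = 2^4 · 309, so s = 4 and d = 309.
x_0 = 7^309 mod 4945 = 2192.
x_1 = 2192^2 mod 4945 = 3269.
x_2 = 3269^2 mod 4945 = 216.
x_3 = 216^2 mod 4945 = 2151.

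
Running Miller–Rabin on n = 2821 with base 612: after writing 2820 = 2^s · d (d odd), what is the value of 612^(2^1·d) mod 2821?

1

n − 1 = 2820 = 2^2 · 705, so s = 2 and d = 705.
x_0 = 612^705 mod 2821 = 1301.
x_1 = 1301^2 mod 2821 = 1.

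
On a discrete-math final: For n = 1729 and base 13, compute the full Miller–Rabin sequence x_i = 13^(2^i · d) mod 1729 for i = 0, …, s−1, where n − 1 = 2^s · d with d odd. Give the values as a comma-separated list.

1196, 533, 533, 533, 533, 533

n − 1 = 1728 = 2^6 · 27, so s = 6 and d = 27.
x_0 = 13^27 mod 1729 = 1196.
x_1 = 1196^2 mod 1729 = 533.
x_2 = 533^2 mod 1729 = 533.
x_3 = 533^2 mod 1729 = 533.
x_4 = 533^2 mod 1729 = 533.
x_5 = 533^2 mod 1729 = 533.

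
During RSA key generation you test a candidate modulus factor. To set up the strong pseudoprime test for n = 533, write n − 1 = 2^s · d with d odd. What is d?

Halving: 532 → 266 → 133; 133 is odd.
So 532 = 2^2 · 133.

133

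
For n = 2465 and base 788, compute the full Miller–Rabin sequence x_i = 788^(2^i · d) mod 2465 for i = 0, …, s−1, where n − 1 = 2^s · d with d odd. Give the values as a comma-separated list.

n − 1 = 2464 = 2^5 · 77, so s = 5 and d = 77.
x_0 = 788^77 mod 2465 = 2203.
x_1 = 2203^2 mod 2465 = 2089.
x_2 = 2089^2 mod 2465 = 871.
x_3 = 871^2 mod 2465 = 1886.
x_4 = 1886^2 mod 2465 = 1.

2203, 2089, 871, 1886, 1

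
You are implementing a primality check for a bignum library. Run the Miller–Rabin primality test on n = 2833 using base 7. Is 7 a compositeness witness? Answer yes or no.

no

n − 1 = 2832 = 2^4 · 177, so s = 4 and d = 177.
x_0 = 7^177 mod 2833 = 509.
x_0 is neither 1 nor 2832, so continue squaring.
x_1 = 509^2 mod 2833 = 1278.
x_2 = 1278^2 mod 2833 = 1476.
x_3 = 1476^2 mod 2833 = 2832.
x_3 ≡ −1, so 7 is not a witness.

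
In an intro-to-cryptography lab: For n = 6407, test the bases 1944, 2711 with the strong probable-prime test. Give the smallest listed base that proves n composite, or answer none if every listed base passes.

1944

n − 1 = 6406 = 2^1 · 3203, so s = 1 and d = 3203.
Base 1944: x_0 = 1944^3203 mod 6407 = 6361. x_0 ∉ {1, 6406} and s = 1, so 1944 is a Miller–Rabin witness and 6407 is composite.
Base 2711: x_0 = 2711^3203 mod 6407 = 1059. x_0 ∉ {1, 6406} and s = 1, so 2711 is a Miller–Rabin witness and 6407 is composite.
The smallest witness among the given bases is 1944.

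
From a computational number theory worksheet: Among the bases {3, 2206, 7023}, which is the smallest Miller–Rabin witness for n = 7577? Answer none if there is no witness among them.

n − 1 = 7576 = 2^3 · 947, so s = 3 and d = 947.
Base 3: x_0 = 3^947 mod 7577 = 5103. x_0 is neither 1 nor 7576, so continue squaring. x_1 = 5103^2 mod 7577 = 6037. x_2 = 6037^2 mod 7577 = 7576. x_2 ≡ −1, so 3 is not a witness.
Base 2206: x_0 = 2206^947 mod 7577 = 5103. x_0 is neither 1 nor 7576, so continue squaring. x_1 = 5103^2 mod 7577 = 6037. x_2 = 6037^2 mod 7577 = 7576. x_2 ≡ −1, so 2206 is not a witness.
Base 7023: x_0 = 7023^947 mod 7577 = 1271. x_0 is neither 1 nor 7576, so continue squaring. x_1 = 1271^2 mod 7577 = 1540. x_2 = 1540^2 mod 7577 = 7576. x_2 ≡ −1, so 7023 is not a witness.
No listed base is a witness for 7577.

none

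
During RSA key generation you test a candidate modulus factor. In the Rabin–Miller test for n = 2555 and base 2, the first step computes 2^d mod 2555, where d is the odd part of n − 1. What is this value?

n − 1 = 2554 = 2^1 · 1277, so s = 1 and d = 1277.
Repeated squaring mod 2555: 2^1 ≡ 2, 2^2 ≡ 4, 2^4 ≡ 16, 2^8 ≡ 256, 2^16 ≡ 1661, 2^32 ≡ 2076, 2^64 ≡ 2046, 2^128 ≡ 1026, 2^256 ≡ 16, 2^512 ≡ 256, 2^1024 ≡ 1661.
1277 = 1024 + 128 + 64 + 32 + 16 + 8 + 4 + 1, so 2^1277 ≡ 1661·1026·2046·2076·1661·256·16·2 ≡ 767 (mod 2555).

767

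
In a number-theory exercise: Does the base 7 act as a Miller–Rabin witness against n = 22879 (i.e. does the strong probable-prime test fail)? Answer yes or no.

yes

n − 1 = 22878 = 2^1 · 11439, so s = 1 and d = 11439.
Repeated squaring mod 22879: 7^1 ≡ 7, 7^2 ≡ 49, 7^4 ≡ 2401, 7^8 ≡ 22172, 7^16 ≡ 19390, 7^32 ≡ 1493, 7^64 ≡ 9786, 7^128 ≡ 17181, 7^256 ≡ 1903, 7^512 ≡ 6527, 7^1024 ≡ 1031, 7^2048 ≡ 10527, 7^4096 ≡ 14732, 7^8192 ≡ 1630.
11439 = 8192 + 2048 + 1024 + 128 + 32 + 8 + 4 + 2 + 1, so 7^11439 ≡ 1630·10527·1031·17181·1493·22172·2401·49·7 ≡ 17155 (mod 22879).
x_0 = 7^11439 mod 22879 = 17155.
x_0 ∉ {1, 22878} and s = 1, so 7 is a Miller–Rabin witness and 22879 is composite.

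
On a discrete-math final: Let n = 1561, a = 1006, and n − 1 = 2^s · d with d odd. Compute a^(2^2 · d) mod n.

n − 1 = 1560 = 2^3 · 195, so s = 3 and d = 195.
x_0 = 1006^195 mod 1561 = 195.
x_1 = 195^2 mod 1561 = 561.
x_2 = 561^2 mod 1561 = 960.

960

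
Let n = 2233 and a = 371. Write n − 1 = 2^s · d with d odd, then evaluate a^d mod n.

n − 1 = 2232 = 2^3 · 279, so s = 3 and d = 279.
371^279 mod 2233 = 546.

546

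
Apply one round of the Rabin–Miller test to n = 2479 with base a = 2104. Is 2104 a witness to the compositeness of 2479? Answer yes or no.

n − 1 = 2478 = 2^1 · 1239, so s = 1 and d = 1239.
x_0 = 2104^1239 mod 2479 = 45.
x_0 ∉ {1, 2478} and s = 1, so 2104 is a Miller–Rabin witness and 2479 is composite.

yes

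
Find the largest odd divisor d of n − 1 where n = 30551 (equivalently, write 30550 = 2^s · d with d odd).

15275

Halving: 30550 → 15275; 15275 is odd.
So 30550 = 2^1 · 15275.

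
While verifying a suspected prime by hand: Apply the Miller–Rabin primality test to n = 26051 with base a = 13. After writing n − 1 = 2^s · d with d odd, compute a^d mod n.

n − 1 = 26050 = 2^1 · 13025, so s = 1 and d = 13025.
Repeated squaring mod 26051: 13^1 ≡ 13, 13^2 ≡ 169, 13^4 ≡ 2510, 13^8 ≡ 21809, 13^16 ≡ 19374, 13^32 ≡ 9068, 13^64 ≡ 11668, 13^128 ≡ 25749, 13^256 ≡ 13051, 13^512 ≡ 7163, 13^1024 ≡ 14150, 13^2048 ≡ 20565, 13^4096 ≡ 7291, 13^8192 ≡ 14641.
13025 = 8192 + 4096 + 512 + 128 + 64 + 32 + 1, so 13^13025 ≡ 14641·7291·7163·25749·11668·9068·13 ≡ 11292 (mod 26051).

11292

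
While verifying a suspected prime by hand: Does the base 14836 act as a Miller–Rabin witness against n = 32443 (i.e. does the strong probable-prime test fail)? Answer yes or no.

no

n − 1 = 32442 = 2^1 · 16221, so s = 1 and d = 16221.
x_0 = 14836^16221 mod 32443 = 1.
x_0 = 1, so 14836 is not a witness.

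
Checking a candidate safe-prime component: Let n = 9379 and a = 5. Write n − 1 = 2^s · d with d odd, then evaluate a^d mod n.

n − 1 = 9378 = 2^1 · 4689, so s = 1 and d = 4689.
5^4689 mod 9379 = 3748.

3748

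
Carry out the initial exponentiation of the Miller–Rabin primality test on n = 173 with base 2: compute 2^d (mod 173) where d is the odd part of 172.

80

n − 1 = 172 = 2^2 · 43, so s = 2 and d = 43.
2^43 mod 173 = 80.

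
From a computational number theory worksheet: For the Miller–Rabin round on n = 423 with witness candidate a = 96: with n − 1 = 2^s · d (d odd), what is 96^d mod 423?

63

n − 1 = 422 = 2^1 · 211, so s = 1 and d = 211.
Repeated squaring mod 423: 96^1 ≡ 96, 96^2 ≡ 333, 96^4 ≡ 63, 96^8 ≡ 162, 96^16 ≡ 18, 96^32 ≡ 324, 96^64 ≡ 72, 96^128 ≡ 108.
211 = 128 + 64 + 16 + 2 + 1, so 96^211 ≡ 108·72·18·333·96 ≡ 63 (mod 423).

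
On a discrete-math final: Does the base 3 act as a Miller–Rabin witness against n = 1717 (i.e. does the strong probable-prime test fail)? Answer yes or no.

yes

n − 1 = 1716 = 2^2 · 429, so s = 2 and d = 429.
x_0 = 3^429 mod 1717 = 709.
x_0 is neither 1 nor 1716, so continue squaring.
x_1 = 709^2 mod 1717 = 1317.
Reached i = s−1 = 1 without hitting −1: 3 is a Miller–Rabin witness and 1717 is composite.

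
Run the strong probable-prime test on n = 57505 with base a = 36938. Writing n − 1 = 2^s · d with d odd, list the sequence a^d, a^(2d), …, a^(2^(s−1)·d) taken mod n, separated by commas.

33788, 39684, 45431, 6301, 24151

n − 1 = 57504 = 2^5 · 1797, so s = 5 and d = 1797.
x_0 = 36938^1797 mod 57505 = 33788.
x_1 = 33788^2 mod 57505 = 39684.
x_2 = 39684^2 mod 57505 = 45431.
x_3 = 45431^2 mod 57505 = 6301.
x_4 = 6301^2 mod 57505 = 24151.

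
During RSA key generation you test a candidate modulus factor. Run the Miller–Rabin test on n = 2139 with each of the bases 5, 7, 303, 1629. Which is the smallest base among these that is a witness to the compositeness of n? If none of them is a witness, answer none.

n − 1 = 2138 = 2^1 · 1069, so s = 1 and d = 1069.
Base 5: x_0 = 5^1069 mod 2139 = 1493. x_0 ∉ {1, 2138} and s = 1, so 5 is a Miller–Rabin witness and 2139 is composite.
Base 7: x_0 = 7^1069 mod 2139 = 1285. x_0 ∉ {1, 2138} and s = 1, so 7 is a Miller–Rabin witness and 2139 is composite.
Base 303: x_0 = 303^1069 mod 2139 = 1350. x_0 ∉ {1, 2138} and s = 1, so 303 is a Miller–Rabin witness and 2139 is composite.
Base 1629: x_0 = 1629^1069 mod 2139 = 582. x_0 ∉ {1, 2138} and s = 1, so 1629 is a Miller–Rabin witness and 2139 is composite.
The smallest witness among the given bases is 5.

5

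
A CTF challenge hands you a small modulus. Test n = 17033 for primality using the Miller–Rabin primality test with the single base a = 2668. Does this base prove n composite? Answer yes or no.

no

n − 1 = 17032 = 2^3 · 2129, so s = 3 and d = 2129.
x_0 = 2668^2129 mod 17033 = 8665.
x_0 is neither 1 nor 17032, so continue squaring.
x_1 = 8665^2 mod 17033 = 761.
x_2 = 761^2 mod 17033 = 17032.
x_2 ≡ −1, so 2668 is not a witness.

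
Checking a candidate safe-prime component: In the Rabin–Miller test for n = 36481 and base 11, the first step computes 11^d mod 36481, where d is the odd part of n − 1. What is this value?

n − 1 = 36480 = 2^7 · 285, so s = 7 and d = 285.
By repeated squaring, 11^285 ≡ 20818 (mod 36481).

20818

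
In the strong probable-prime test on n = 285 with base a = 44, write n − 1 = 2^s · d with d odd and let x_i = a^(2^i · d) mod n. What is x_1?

n − 1 = 284 = 2^2 · 71, so s = 2 and d = 71.
Repeated squaring mod 285: 44^1 ≡ 44, 44^2 ≡ 226, 44^4 ≡ 61, 44^8 ≡ 16, 44^16 ≡ 256, 44^32 ≡ 271, 44^64 ≡ 196.
71 = 64 + 4 + 2 + 1, so 44^71 ≡ 196·61·226·44 ≡ 149 (mod 285).
x_0 = 149.
x_1 = 149^2 mod 285 = 256.

256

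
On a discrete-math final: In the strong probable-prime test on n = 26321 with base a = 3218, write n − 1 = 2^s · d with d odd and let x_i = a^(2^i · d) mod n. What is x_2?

25013

n − 1 = 26320 = 2^4 · 1645, so s = 4 and d = 1645.
x_0 = 3218^1645 mod 26321 = 24769.
x_1 = 24769^2 mod 26321 = 13493.
x_2 = 13493^2 mod 26321 = 25013.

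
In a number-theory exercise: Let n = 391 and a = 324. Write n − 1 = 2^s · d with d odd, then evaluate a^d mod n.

n − 1 = 390 = 2^1 · 195, so s = 1 and d = 195.
By repeated squaring, 324^195 ≡ 256 (mod 391).

256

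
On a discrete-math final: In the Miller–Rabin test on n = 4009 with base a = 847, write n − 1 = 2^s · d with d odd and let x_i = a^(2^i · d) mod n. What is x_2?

362

n − 1 = 4008 = 2^3 · 501, so s = 3 and d = 501.
x_0 = 847^501 mod 4009 = 2661.
x_1 = 2661^2 mod 4009 = 1027.
x_2 = 1027^2 mod 4009 = 362.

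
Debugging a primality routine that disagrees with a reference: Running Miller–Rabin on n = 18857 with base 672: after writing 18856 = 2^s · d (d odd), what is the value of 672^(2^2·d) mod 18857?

n − 1 = 18856 = 2^3 · 2357, so s = 3 and d = 2357.
x_0 = 672^2357 mod 18857 = 7900.
x_1 = 7900^2 mod 18857 = 12187.
x_2 = 12187^2 mod 18857 = 5237.

5237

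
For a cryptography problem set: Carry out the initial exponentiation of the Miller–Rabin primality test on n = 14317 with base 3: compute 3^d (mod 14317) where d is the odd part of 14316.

n − 1 = 14316 = 2^2 · 3579, so s = 2 and d = 3579.
Repeated squaring mod 14317: 3^1 ≡ 3, 3^2 ≡ 9, 3^4 ≡ 81, 3^8 ≡ 6561, 3^16 ≡ 9819, 3^32 ≡ 2083, 3^64 ≡ 838, 3^128 ≡ 711, 3^256 ≡ 4426, 3^512 ≡ 3820, 3^1024 ≡ 3377, 3^2048 ≡ 7797.
3579 = 2048 + 1024 + 256 + 128 + 64 + 32 + 16 + 8 + 2 + 1, so 3^3579 ≡ 7797·3377·4426·711·838·2083·9819·6561·9·3 ≡ 5469 (mod 14317).

5469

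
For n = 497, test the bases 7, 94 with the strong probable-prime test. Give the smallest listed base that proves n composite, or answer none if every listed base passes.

7

n − 1 = 496 = 2^4 · 31, so s = 4 and d = 31.
Base 7: x_0 = 7^31 mod 497 = 224. x_0 is neither 1 nor 496, so continue squaring. x_1 = 224^2 mod 497 = 476. x_2 = 476^2 mod 497 = 441. x_3 = 441^2 mod 497 = 154. Reached i = s−1 = 3 without hitting −1: 7 is a Miller–Rabin witness and 497 is composite.
Base 94: x_0 = 94^31 mod 497 = 381. x_0 is neither 1 nor 496, so continue squaring. x_1 = 381^2 mod 497 = 37. x_2 = 37^2 mod 497 = 375. x_3 = 375^2 mod 497 = 471. Reached i = s−1 = 3 without hitting −1: 94 is a Miller–Rabin witness and 497 is composite.
The smallest witness among the given bases is 7.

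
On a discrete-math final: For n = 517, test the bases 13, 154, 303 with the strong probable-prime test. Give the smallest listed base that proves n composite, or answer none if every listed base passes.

n − 1 = 516 = 2^2 · 129, so s = 2 and d = 129.
Base 13: x_0 = 13^129 mod 517 = 171. x_0 is neither 1 nor 516, so continue squaring. x_1 = 171^2 mod 517 = 289. Reached i = s−1 = 1 without hitting −1: 13 is a Miller–Rabin witness and 517 is composite.
Base 154: x_0 = 154^129 mod 517 = 77. x_0 is neither 1 nor 516, so continue squaring. x_1 = 77^2 mod 517 = 242. Reached i = s−1 = 1 without hitting −1: 154 is a Miller–Rabin witness and 517 is composite.
Base 303: x_0 = 303^129 mod 517 = 288. x_0 is neither 1 nor 516, so continue squaring. x_1 = 288^2 mod 517 = 224. Reached i = s−1 = 1 without hitting −1: 303 is a Miller–Rabin witness and 517 is composite.
The smallest witness among the given bases is 13.

13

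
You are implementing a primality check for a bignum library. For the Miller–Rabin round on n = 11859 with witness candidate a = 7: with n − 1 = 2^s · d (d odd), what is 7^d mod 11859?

n − 1 = 11858 = 2^1 · 5929, so s = 1 and d = 5929.
7^5929 mod 11859 = 10624.

10624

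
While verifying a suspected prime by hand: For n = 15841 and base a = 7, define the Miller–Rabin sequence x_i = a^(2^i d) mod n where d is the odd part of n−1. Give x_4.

6790

n − 1 = 15840 = 2^5 · 495, so s = 5 and d = 495.
x_0 = 7^495 mod 15841 = 12432.
x_1 = 12432^2 mod 15841 = 9828.
x_2 = 9828^2 mod 15841 = 7007.
x_3 = 7007^2 mod 15841 = 6790.
x_4 = 6790^2 mod 15841 = 6790.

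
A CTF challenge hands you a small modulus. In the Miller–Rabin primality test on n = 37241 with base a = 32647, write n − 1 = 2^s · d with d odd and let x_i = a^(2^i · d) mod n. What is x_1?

942

n − 1 = 37240 = 2^3 · 4655, so s = 3 and d = 4655.
x_0 = 32647^4655 mod 37241 = 36051.
x_1 = 36051^2 mod 37241 = 942.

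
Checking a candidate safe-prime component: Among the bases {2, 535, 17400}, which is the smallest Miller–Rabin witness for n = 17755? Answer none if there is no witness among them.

n − 1 = 17754 = 2^1 · 8877, so s = 1 and d = 8877.
Base 2: x_0 = 2^8877 mod 17755 = 602. x_0 ∉ {1, 17754} and s = 1, so 2 is a Miller–Rabin witness and 17755 is composite.
Base 535: x_0 = 535^8877 mod 17755 = 4220. x_0 ∉ {1, 17754} and s = 1, so 535 is a Miller–Rabin witness and 17755 is composite.
Base 17400: x_0 = 17400^8877 mod 17755 = 8845. x_0 ∉ {1, 17754} and s = 1, so 17400 is a Miller–Rabin witness and 17755 is composite.
The smallest witness among the given bases is 2.

2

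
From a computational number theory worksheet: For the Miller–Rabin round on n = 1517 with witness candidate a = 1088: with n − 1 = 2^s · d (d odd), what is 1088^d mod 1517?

n − 1 = 1516 = 2^2 · 379, so s = 2 and d = 379.
Repeated squaring mod 1517: 1088^1 ≡ 1088, 1088^2 ≡ 484, 1088^4 ≡ 638, 1088^8 ≡ 488, 1088^16 ≡ 1492, 1088^32 ≡ 625, 1088^64 ≡ 756, 1088^128 ≡ 1144, 1088^256 ≡ 1082.
379 = 256 + 64 + 32 + 16 + 8 + 2 + 1, so 1088^379 ≡ 1082·756·625·1492·488·484·1088 ≡ 1243 (mod 1517).

1243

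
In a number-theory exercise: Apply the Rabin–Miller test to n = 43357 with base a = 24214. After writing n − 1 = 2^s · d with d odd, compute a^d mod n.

10026

n − 1 = 43356 = 2^2 · 10839, so s = 2 and d = 10839.
24214^10839 mod 43357 = 10026.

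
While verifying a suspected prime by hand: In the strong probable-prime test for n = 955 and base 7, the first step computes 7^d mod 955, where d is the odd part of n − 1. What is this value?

142

n − 1 = 954 = 2^1 · 477, so s = 1 and d = 477.
Repeated squaring mod 955: 7^1 ≡ 7, 7^2 ≡ 49, 7^4 ≡ 491, 7^8 ≡ 421, 7^16 ≡ 566, 7^32 ≡ 431, 7^64 ≡ 491, 7^128 ≡ 421, 7^256 ≡ 566.
477 = 256 + 128 + 64 + 16 + 8 + 4 + 1, so 7^477 ≡ 566·421·491·566·421·491·7 ≡ 142 (mod 955).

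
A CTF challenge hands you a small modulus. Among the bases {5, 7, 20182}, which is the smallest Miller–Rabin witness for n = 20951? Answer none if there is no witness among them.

n − 1 = 20950 = 2^1 · 10475, so s = 1 and d = 10475.
Base 5: x_0 = 5^10475 mod 20951 = 10979. x_0 ∉ {1, 20950} and s = 1, so 5 is a Miller–Rabin witness and 20951 is composite.
Base 7: x_0 = 7^10475 mod 20951 = 4578. x_0 ∉ {1, 20950} and s = 1, so 7 is a Miller–Rabin witness and 20951 is composite.
Base 20182: x_0 = 20182^10475 mod 20951 = 11768. x_0 ∉ {1, 20950} and s = 1, so 20182 is a Miller–Rabin witness and 20951 is composite.
The smallest witness among the given bases is 5.

5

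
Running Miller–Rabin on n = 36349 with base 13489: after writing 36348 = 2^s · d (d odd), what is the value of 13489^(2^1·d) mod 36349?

20805

n − 1 = 36348 = 2^2 · 9087, so s = 2 and d = 9087.
x_0 = 13489^9087 mod 36349 = 27000.
x_1 = 27000^2 mod 36349 = 20805.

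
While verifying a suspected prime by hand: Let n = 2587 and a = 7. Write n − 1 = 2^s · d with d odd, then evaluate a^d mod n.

n − 1 = 2586 = 2^1 · 1293, so s = 1 and d = 1293.
7^1293 mod 2587 = 1035.

1035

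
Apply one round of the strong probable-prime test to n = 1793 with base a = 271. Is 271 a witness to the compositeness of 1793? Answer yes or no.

yes

n − 1 = 1792 = 2^8 · 7, so s = 8 and d = 7.
x_0 = 271^7 mod 1793 = 94.
x_0 is neither 1 nor 1792, so continue squaring.
x_1 = 94^2 mod 1793 = 1664.
x_2 = 1664^2 mod 1793 = 504.
x_3 = 504^2 mod 1793 = 1203.
x_4 = 1203^2 mod 1793 = 258.
x_5 = 258^2 mod 1793 = 223.
x_6 = 223^2 mod 1793 = 1318.
x_7 = 1318^2 mod 1793 = 1500.
Reached i = s−1 = 7 without hitting −1: 271 is a Miller–Rabin witness and 1793 is composite.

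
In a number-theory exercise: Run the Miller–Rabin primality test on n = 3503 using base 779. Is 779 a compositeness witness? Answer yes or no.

yes

n − 1 = 3502 = 2^1 · 1751, so s = 1 and d = 1751.
x_0 = 779^1751 mod 3503 = 1120.
x_0 ∉ {1, 3502} and s = 1, so 779 is a Miller–Rabin witness and 3503 is composite.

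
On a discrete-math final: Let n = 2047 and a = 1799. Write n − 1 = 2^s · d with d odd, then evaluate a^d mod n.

344

n − 1 = 2046 = 2^1 · 1023, so s = 1 and d = 1023.
1799^1023 mod 2047 = 344.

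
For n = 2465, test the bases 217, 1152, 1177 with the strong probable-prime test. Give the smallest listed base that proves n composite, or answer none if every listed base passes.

none

n − 1 = 2464 = 2^5 · 77, so s = 5 and d = 77.
Base 217: x_0 = 217^77 mod 2465 = 1322. x_0 is neither 1 nor 2464, so continue squaring. x_1 = 1322^2 mod 2465 = 2464. x_1 ≡ −1, so 217 is not a witness.
Base 1152: x_0 = 1152^77 mod 2465 = 1322. x_0 is neither 1 nor 2464, so continue squaring. x_1 = 1322^2 mod 2465 = 2464. x_1 ≡ −1, so 1152 is not a witness.
Base 1177: x_0 = 1177^77 mod 2465 = 1177. x_0 is neither 1 nor 2464, so continue squaring. x_1 = 1177^2 mod 2465 = 2464. x_1 ≡ −1, so 1177 is not a witness.
No listed base is a witness for 2465.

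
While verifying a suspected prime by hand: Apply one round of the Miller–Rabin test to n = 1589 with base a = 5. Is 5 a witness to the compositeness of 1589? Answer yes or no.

yes

n − 1 = 1588 = 2^2 · 397, so s = 2 and d = 397.
x_0 = 5^397 mod 1589 = 1265.
x_0 is neither 1 nor 1588, so continue squaring.
x_1 = 1265^2 mod 1589 = 102.
Reached i = s−1 = 1 without hitting −1: 5 is a Miller–Rabin witness and 1589 is composite.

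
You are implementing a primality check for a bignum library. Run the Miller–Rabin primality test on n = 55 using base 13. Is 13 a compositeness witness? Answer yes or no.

yes

n − 1 = 54 = 2^1 · 27, so s = 1 and d = 27.
x_0 = 13^27 mod 55 = 7.
x_0 ∉ {1, 54} and s = 1, so 13 is a Miller–Rabin witness and 55 is composite.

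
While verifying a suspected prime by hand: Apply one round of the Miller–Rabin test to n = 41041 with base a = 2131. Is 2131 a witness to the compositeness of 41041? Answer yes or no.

n − 1 = 41040 = 2^4 · 2565, so s = 4 and d = 2565.
Repeated squaring mod 41041: 2131^1 ≡ 2131, 2131^2 ≡ 26651, 2131^4 ≡ 20255, 2131^8 ≡ 19189, 2131^16 ≡ 38910, 2131^32 ≡ 26651, 2131^64 ≡ 20255, 2131^128 ≡ 19189, 2131^256 ≡ 38910, 2131^512 ≡ 26651, 2131^1024 ≡ 20255, 2131^2048 ≡ 19189.
2565 = 2048 + 512 + 4 + 1, so 2131^2565 ≡ 19189·26651·20255·2131 ≡ 41040 (mod 41041).
x_0 = 2131^2565 mod 41041 = 41040.
x_0 = 41040 ≡ −1, so 2131 is not a witness.

no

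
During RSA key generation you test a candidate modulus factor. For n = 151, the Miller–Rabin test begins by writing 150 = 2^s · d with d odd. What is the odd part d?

75

Halving: 150 → 75; 75 is odd.
So 150 = 2^1 · 75.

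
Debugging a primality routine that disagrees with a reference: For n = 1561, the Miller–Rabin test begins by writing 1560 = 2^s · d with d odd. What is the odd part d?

195

Halving: 1560 → 780 → 390 → 195; 195 is odd.
So 1560 = 2^3 · 195.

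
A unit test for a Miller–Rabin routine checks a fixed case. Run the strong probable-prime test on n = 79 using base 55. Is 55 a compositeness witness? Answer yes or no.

n − 1 = 78 = 2^1 · 39, so s = 1 and d = 39.
x_0 = 55^39 mod 79 = 1.
x_0 = 1, so 55 is not a witness.

no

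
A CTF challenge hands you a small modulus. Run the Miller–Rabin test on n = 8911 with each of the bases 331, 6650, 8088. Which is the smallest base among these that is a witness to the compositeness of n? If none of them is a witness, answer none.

n − 1 = 8910 = 2^1 · 4455, so s = 1 and d = 4455.
Base 331: x_0 = 331^4455 mod 8911 = 6364. x_0 ∉ {1, 8910} and s = 1, so 331 is a Miller–Rabin witness and 8911 is composite.
Base 6650: x_0 = 6650^4455 mod 8911 = 8778. x_0 ∉ {1, 8910} and s = 1, so 6650 is a Miller–Rabin witness and 8911 is composite.
Base 8088: x_0 = 8088^4455 mod 8911 = 8910. x_0 = 8910 ≡ −1, so 8088 is not a witness.
The smallest witness among the given bases is 331.

331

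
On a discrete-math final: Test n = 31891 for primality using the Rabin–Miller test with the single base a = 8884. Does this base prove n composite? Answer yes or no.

n − 1 = 31890 = 2^1 · 15945, so s = 1 and d = 15945.
x_0 = 8884^15945 mod 31891 = 1.
x_0 = 1, so 8884 is not a witness.

no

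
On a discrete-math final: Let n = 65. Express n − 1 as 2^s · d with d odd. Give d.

Halving: 64 → 32 → 16 → 8 → 4 → 2 → 1; 1 is odd.
So 64 = 2^6 · 1.

1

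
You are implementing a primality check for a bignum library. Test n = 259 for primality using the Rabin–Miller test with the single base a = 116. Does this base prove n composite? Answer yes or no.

n − 1 = 258 = 2^1 · 129, so s = 1 and d = 129.
x_0 = 116^129 mod 259 = 134.
x_0 ∉ {1, 258} and s = 1, so 116 is a Miller–Rabin witness and 259 is composite.

yes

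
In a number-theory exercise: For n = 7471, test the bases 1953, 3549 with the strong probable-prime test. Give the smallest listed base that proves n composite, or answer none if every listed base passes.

1953

n − 1 = 7470 = 2^1 · 3735, so s = 1 and d = 3735.
Base 1953: x_0 = 1953^3735 mod 7471 = 3069. x_0 ∉ {1, 7470} and s = 1, so 1953 is a Miller–Rabin witness and 7471 is composite.
Base 3549: x_0 = 3549^3735 mod 7471 = 5176. x_0 ∉ {1, 7470} and s = 1, so 3549 is a Miller–Rabin witness and 7471 is composite.
The smallest witness among the given bases is 1953.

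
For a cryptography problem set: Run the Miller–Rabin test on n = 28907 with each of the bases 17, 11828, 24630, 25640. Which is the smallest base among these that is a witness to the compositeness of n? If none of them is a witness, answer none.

17

n − 1 = 28906 = 2^1 · 14453, so s = 1 and d = 14453.
Base 17: x_0 = 17^14453 mod 28907 = 3855. x_0 ∉ {1, 28906} and s = 1, so 17 is a Miller–Rabin witness and 28907 is composite.
Base 11828: x_0 = 11828^14453 mod 28907 = 7237. x_0 ∉ {1, 28906} and s = 1, so 11828 is a Miller–Rabin witness and 28907 is composite.
Base 24630: x_0 = 24630^14453 mod 28907 = 22753. x_0 ∉ {1, 28906} and s = 1, so 24630 is a Miller–Rabin witness and 28907 is composite.
Base 25640: x_0 = 25640^14453 mod 28907 = 16049. x_0 ∉ {1, 28906} and s = 1, so 25640 is a Miller–Rabin witness and 28907 is composite.
The smallest witness among the given bases is 17.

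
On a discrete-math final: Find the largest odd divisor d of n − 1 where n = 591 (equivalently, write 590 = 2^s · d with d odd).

Halving: 590 → 295; 295 is odd.
So 590 = 2^1 · 295.

295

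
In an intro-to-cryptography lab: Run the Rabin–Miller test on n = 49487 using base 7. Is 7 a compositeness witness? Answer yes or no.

n − 1 = 49486 = 2^1 · 24743, so s = 1 and d = 24743.
x_0 = 7^24743 mod 49487 = 40370.
x_0 ∉ {1, 49486} and s = 1, so 7 is a Miller–Rabin witness and 49487 is composite.

yes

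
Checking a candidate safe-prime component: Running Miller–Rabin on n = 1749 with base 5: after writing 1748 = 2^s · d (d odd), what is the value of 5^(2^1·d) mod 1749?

1153

n − 1 = 1748 = 2^2 · 437, so s = 2 and d = 437.
x_0 = 5^437 mod 1749 = 80.
x_1 = 80^2 mod 1749 = 1153.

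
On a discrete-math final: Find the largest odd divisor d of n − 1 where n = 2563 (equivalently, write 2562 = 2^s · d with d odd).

1281

Halving: 2562 → 1281; 1281 is odd.
So 2562 = 2^1 · 1281.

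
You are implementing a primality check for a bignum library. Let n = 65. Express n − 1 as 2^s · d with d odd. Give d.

1

Halving: 64 → 32 → 16 → 8 → 4 → 2 → 1; 1 is odd.
So 64 = 2^6 · 1.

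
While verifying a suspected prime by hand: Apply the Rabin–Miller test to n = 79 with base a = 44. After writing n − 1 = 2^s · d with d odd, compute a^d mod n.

n − 1 = 78 = 2^1 · 39, so s = 1 and d = 39.
44^39 mod 79 = 1.

1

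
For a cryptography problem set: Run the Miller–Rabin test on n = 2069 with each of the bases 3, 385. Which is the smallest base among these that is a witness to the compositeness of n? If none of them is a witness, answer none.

n − 1 = 2068 = 2^2 · 517, so s = 2 and d = 517.
Base 3: x_0 = 3^517 mod 2069 = 164. x_0 is neither 1 nor 2068, so continue squaring. x_1 = 164^2 mod 2069 = 2068. x_1 ≡ −1, so 3 is not a witness.
Base 385: x_0 = 385^517 mod 2069 = 2068. x_0 = 2068 ≡ −1, so 385 is not a witness.
No listed base is a witness for 2069.

none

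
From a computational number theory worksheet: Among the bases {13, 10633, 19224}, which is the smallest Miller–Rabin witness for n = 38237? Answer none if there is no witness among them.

n − 1 = 38236 = 2^2 · 9559, so s = 2 and d = 9559.
Base 13: x_0 = 13^9559 mod 38237 = 1. x_0 = 1, so 13 is not a witness.
Base 10633: x_0 = 10633^9559 mod 38237 = 33589. x_0 is neither 1 nor 38236, so continue squaring. x_1 = 33589^2 mod 38237 = 38236. x_1 ≡ −1, so 10633 is not a witness.
Base 19224: x_0 = 19224^9559 mod 38237 = 4648. x_0 is neither 1 nor 38236, so continue squaring. x_1 = 4648^2 mod 38237 = 38236. x_1 ≡ −1, so 19224 is not a witness.
No listed base is a witness for 38237.

none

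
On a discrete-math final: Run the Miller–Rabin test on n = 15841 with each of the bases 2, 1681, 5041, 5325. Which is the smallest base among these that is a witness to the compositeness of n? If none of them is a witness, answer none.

none

n − 1 = 15840 = 2^5 · 495, so s = 5 and d = 495.
Base 2: x_0 = 2^495 mod 15841 = 1. x_0 = 1, so 2 is not a witness.
Base 1681: x_0 = 1681^495 mod 15841 = 1. x_0 = 1, so 1681 is not a witness.
Base 5041: x_0 = 5041^495 mod 15841 = 1. x_0 = 1, so 5041 is not a witness.
Base 5325: x_0 = 5325^495 mod 15841 = 15840. x_0 = 15840 ≡ −1, so 5325 is not a witness.
No listed base is a witness for 15841.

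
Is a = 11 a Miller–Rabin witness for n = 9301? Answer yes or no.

n − 1 = 9300 = 2^2 · 2325, so s = 2 and d = 2325.
By repeated squaring, 11^2325 ≡ 3505 (mod 9301).
x_0 = 11^2325 mod 9301 = 3505.
x_0 is neither 1 nor 9300, so continue squaring.
x_1 = 3505^2 mod 9301 = 7705.
Reached i = s−1 = 1 without hitting −1: 11 is a Miller–Rabin witness and 9301 is composite.

yes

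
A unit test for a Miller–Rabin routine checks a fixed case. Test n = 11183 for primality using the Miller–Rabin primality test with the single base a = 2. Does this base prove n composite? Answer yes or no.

yes

n − 1 = 11182 = 2^1 · 5591, so s = 1 and d = 5591.
x_0 = 2^5591 mod 11183 = 952.
x_0 ∉ {1, 11182} and s = 1, so 2 is a Miller–Rabin witness and 11183 is composite.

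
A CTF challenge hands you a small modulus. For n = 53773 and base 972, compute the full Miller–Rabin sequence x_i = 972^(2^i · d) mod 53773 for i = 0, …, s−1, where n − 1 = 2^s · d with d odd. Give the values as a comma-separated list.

1, 1

n − 1 = 53772 = 2^2 · 13443, so s = 2 and d = 13443.
x_0 = 972^13443 mod 53773 = 1.
x_1 = 1^2 mod 53773 = 1.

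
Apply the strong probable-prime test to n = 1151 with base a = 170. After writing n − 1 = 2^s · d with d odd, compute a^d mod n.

n − 1 = 1150 = 2^1 · 575, so s = 1 and d = 575.
170^575 mod 1151 = 1150.

1150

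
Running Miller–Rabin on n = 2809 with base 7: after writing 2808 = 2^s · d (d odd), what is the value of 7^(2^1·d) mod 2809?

743

n − 1 = 2808 = 2^3 · 351, so s = 3 and d = 351.
x_0 = 7^351 mod 2809 = 2437.
x_1 = 2437^2 mod 2809 = 743.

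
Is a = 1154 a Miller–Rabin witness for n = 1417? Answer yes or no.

no

n − 1 = 1416 = 2^3 · 177, so s = 3 and d = 177.
Repeated squaring mod 1417: 1154^1 ≡ 1154, 1154^2 ≡ 1153, 1154^4 ≡ 263, 1154^8 ≡ 1153, 1154^16 ≡ 263, 1154^32 ≡ 1153, 1154^64 ≡ 263, 1154^128 ≡ 1153.
177 = 128 + 32 + 16 + 1, so 1154^177 ≡ 1153·1153·263·1154 ≡ 1416 (mod 1417).
x_0 = 1154^177 mod 1417 = 1416.
x_0 = 1416 ≡ −1, so 1154 is not a witness.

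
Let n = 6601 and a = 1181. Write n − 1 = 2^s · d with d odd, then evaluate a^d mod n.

n − 1 = 6600 = 2^3 · 825, so s = 3 and d = 825.
Repeated squaring mod 6601: 1181^1 ≡ 1181, 1181^2 ≡ 1950, 1181^4 ≡ 324, 1181^8 ≡ 5961, 1181^16 ≡ 338, 1181^32 ≡ 2027, 1181^64 ≡ 2907, 1181^128 ≡ 1369, 1181^256 ≡ 6078, 1181^512 ≡ 2888.
825 = 512 + 256 + 32 + 16 + 8 + 1, so 1181^825 ≡ 2888·6078·2027·338·5961·1181 ≡ 3681 (mod 6601).

3681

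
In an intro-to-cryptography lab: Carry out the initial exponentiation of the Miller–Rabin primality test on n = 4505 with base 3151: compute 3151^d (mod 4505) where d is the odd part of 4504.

n − 1 = 4504 = 2^3 · 563, so s = 3 and d = 563.
3151^563 mod 4505 = 1321.

1321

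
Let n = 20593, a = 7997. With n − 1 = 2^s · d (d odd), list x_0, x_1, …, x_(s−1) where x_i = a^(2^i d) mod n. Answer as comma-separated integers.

20592, 1, 1, 1

n − 1 = 20592 = 2^4 · 1287, so s = 4 and d = 1287.
x_0 = 7997^1287 mod 20593 = 20592.
x_1 = 20592^2 mod 20593 = 1.
x_2 = 1^2 mod 20593 = 1.
x_3 = 1^2 mod 20593 = 1.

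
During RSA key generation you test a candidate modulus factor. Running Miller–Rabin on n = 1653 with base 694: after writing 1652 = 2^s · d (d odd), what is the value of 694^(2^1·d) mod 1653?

289

n − 1 = 1652 = 2^2 · 413, so s = 2 and d = 413.
By repeated squaring, 694^413 ≡ 1636 (mod 1653).
x_0 = 1636.
x_1 = 1636^2 mod 1653 = 289.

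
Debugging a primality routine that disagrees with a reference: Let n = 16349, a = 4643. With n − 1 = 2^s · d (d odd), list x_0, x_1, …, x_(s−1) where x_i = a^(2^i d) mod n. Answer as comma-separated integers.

n − 1 = 16348 = 2^2 · 4087, so s = 2 and d = 4087.
x_0 = 4643^4087 mod 16349 = 12377.
x_1 = 12377^2 mod 16349 = 16348.

12377, 16348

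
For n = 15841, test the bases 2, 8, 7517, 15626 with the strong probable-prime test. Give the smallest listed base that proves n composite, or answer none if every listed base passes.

none

n − 1 = 15840 = 2^5 · 495, so s = 5 and d = 495.
Base 2: x_0 = 2^495 mod 15841 = 1. x_0 = 1, so 2 is not a witness.
Base 8: x_0 = 8^495 mod 15841 = 1. x_0 = 1, so 8 is not a witness.
Base 7517: x_0 = 7517^495 mod 15841 = 15840. x_0 = 15840 ≡ −1, so 7517 is not a witness.
Base 15626: x_0 = 15626^495 mod 15841 = 1. x_0 = 1, so 15626 is not a witness.
No listed base is a witness for 15841.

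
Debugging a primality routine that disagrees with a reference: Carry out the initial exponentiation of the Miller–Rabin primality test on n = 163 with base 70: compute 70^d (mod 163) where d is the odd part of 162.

162

n − 1 = 162 = 2^1 · 81, so s = 1 and d = 81.
Repeated squaring mod 163: 70^1 ≡ 70, 70^2 ≡ 10, 70^4 ≡ 100, 70^8 ≡ 57, 70^16 ≡ 152, 70^32 ≡ 121, 70^64 ≡ 134.
81 = 64 + 16 + 1, so 70^81 ≡ 134·152·70 ≡ 162 (mod 163).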